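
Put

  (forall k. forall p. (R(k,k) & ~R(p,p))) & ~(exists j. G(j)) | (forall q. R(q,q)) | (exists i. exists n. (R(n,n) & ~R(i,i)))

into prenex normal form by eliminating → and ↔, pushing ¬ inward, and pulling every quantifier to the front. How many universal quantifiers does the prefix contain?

4

Push ¬ through the quantifiers and connectives to reach negation normal form:
  (forall k. forall p. (R(k,k) & ~R(p,p))) & (forall j. ~G(j)) | (forall q. R(q,q)) | (exists i. exists n. (R(n,n) & ~R(i,i)))
Extract every quantifier outward, since the variables are now distinct and don't occur free across branches:
  forall k. forall p. forall j. forall q. exists i. exists n. (R(k,k) & ~R(p,p) & ~G(j) | R(q,q) | R(n,n) & ~R(i,i))
The prefix is forall k forall p forall j forall q exists i exists n: 4 universal, 2 existential.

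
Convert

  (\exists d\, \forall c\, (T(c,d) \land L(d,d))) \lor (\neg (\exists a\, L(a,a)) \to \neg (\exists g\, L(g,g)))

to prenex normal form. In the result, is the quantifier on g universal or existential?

Rewrite implications/biconditionals: A → B as ¬A ∨ B.
  (\exists d\, \forall c\, (T(c,d) \land L(d,d))) \lor \neg \neg (\exists a\, L(a,a)) \lor \neg (\exists g\, L(g,g))
Drive negations inward (¬∀x A ≡ ∃x ¬A, ¬∃x A ≡ ∀x ¬A, De Morgan for ∧/∨):
  (\exists d\, \forall c\, (T(c,d) \land L(d,d))) \lor (\exists a\, L(a,a)) \lor (\forall g\, \neg L(g,g))
Extract every quantifier outward, since the variables are now distinct and don't occur free across branches:
  \exists d\, \forall c\, \exists a\, \forall g\, (T(c,d) \land L(d,d) \lor L(a,a) \lor \neg L(g,g))
The quantifier \exists g sits under an odd number of negations (counting the antecedent side of each →), so it flips to \forall g.

universal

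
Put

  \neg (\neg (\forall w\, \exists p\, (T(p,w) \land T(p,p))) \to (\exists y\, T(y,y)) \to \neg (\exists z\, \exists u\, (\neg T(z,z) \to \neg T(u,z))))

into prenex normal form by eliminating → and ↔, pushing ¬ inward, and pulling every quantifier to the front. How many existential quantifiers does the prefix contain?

4

Rewrite implications/biconditionals: A → B as ¬A ∨ B.
  \neg (\neg \neg (\forall w\, \exists p\, (T(p,w) \land T(p,p))) \lor \neg (\exists y\, T(y,y)) \lor \neg (\exists z\, \exists u\, (\neg \neg T(z,z) \lor \neg T(u,z))))
Push ¬ through the quantifiers and connectives to reach negation normal form:
  (\exists w\, \forall p\, (\neg T(p,w) \lor \neg T(p,p))) \land (\exists y\, T(y,y)) \land (\exists z\, \exists u\, (T(z,z) \lor \neg T(u,z)))
Pull the quantifiers to the front (each side's bound variable is not free in the other side):
  \exists w\, \forall p\, \exists y\, \exists z\, \exists u\, ((\neg T(p,w) \lor \neg T(p,p)) \land T(y,y) \land (T(z,z) \lor \neg T(u,z)))
The prefix is \exists w \forall p \exists y \exists z \exists u: 1 universal, 4 existential.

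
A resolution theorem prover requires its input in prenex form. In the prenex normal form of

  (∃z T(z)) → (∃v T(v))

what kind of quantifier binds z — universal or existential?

Rewrite implications/biconditionals: A → B as ¬A ∨ B.
  ¬(∃z T(z)) ∨ (∃v T(v))
Move each ¬ inward, flipping quantifiers it crosses:
  (∀z ¬T(z)) ∨ (∃v T(v))
All bound variables are already distinct, so no renaming is needed.
Pull the quantifiers to the front (each side's bound variable is not free in the other side):
  ∀z ∃v (¬T(z) ∨ T(v))
The quantifier ∃z sits under an odd number of negations (counting the antecedent side of each →), so it flips to ∀z.

universal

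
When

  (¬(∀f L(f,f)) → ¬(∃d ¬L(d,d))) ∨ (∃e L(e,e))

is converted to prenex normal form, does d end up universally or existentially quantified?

universal

Rewrite implications/biconditionals: A → B as ¬A ∨ B.
  ¬¬(∀f L(f,f)) ∨ ¬(∃d ¬L(d,d)) ∨ (∃e L(e,e))
Push ¬ through the quantifiers and connectives to reach negation normal form:
  (∀f L(f,f)) ∨ (∀d L(d,d)) ∨ (∃e L(e,e))
Pull the quantifiers to the front (each side's bound variable is not free in the other side):
  ∀f ∀d ∃e (L(f,f) ∨ L(d,d) ∨ L(e,e))
The quantifier ∃d sits under an odd number of negations (counting the antecedent side of each →), so it flips to ∀d.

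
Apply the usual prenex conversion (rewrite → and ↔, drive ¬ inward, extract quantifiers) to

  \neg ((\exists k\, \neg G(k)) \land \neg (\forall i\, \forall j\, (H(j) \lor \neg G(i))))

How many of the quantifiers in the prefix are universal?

3

Drive negations inward (¬∀x A ≡ ∃x ¬A, ¬∃x A ≡ ∀x ¬A, De Morgan for ∧/∨):
  (\forall k\, G(k)) \lor (\forall i\, \forall j\, (H(j) \lor \neg G(i)))
All bound variables are already distinct, so no renaming is needed.
Extract every quantifier outward, since the variables are now distinct and don't occur free across branches:
  \forall k\, \forall i\, \forall j\, (G(k) \lor H(j) \lor \neg G(i))
The prefix is \forall k \forall i \forall j: 3 universal, 0 existential.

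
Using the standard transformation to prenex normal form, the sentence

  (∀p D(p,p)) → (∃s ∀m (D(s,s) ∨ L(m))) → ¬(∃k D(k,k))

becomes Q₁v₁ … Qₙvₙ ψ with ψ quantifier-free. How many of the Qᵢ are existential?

Rewrite implications/biconditionals: A → B as ¬A ∨ B.
  ¬(∀p D(p,p)) ∨ ¬(∃s ∀m (D(s,s) ∨ L(m))) ∨ ¬(∃k D(k,k))
Drive negations inward (¬∀x A ≡ ∃x ¬A, ¬∃x A ≡ ∀x ¬A, De Morgan for ∧/∨):
  (∃p ¬D(p,p)) ∨ (∀s ∃m (¬D(s,s) ∧ ¬L(m))) ∨ (∀k ¬D(k,k))
All bound variables are already distinct, so no renaming is needed.
Finally move all quantifiers to the prefix:
  ∃p ∀s ∃m ∀k (¬D(p,p) ∨ ¬D(s,s) ∧ ¬L(m) ∨ ¬D(k,k))
The prefix is ∃p ∀s ∃m ∀k: 2 universal, 2 existential.

2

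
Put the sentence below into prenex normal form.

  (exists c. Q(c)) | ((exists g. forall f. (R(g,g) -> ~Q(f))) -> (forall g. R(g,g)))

exists c. forall g. exists f. forall v. (Q(c) | R(g,g) & Q(f) | R(v,v))

First replace A → B with ¬A ∨ B.
  (exists c. Q(c)) | ~(exists g. forall f. (~R(g,g) | ~Q(f))) | (forall g. R(g,g))
Drive negations inward (¬∀x A ≡ ∃x ¬A, ¬∃x A ≡ ∀x ¬A, De Morgan for ∧/∨):
  (exists c. Q(c)) | (forall g. exists f. (R(g,g) & Q(f))) | (forall g. R(g,g))
Give each quantifier a distinct variable: g↦v.
  (exists c. Q(c)) | (forall g. exists f. (R(g,g) & Q(f))) | (forall v. R(v,v))
Finally move all quantifiers to the prefix:
  exists c. forall g. exists f. forall v. (Q(c) | R(g,g) & Q(f) | R(v,v))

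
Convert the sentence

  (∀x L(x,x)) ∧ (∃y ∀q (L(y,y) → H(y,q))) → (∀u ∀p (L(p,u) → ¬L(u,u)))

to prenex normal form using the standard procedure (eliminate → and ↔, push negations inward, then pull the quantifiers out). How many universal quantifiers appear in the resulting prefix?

Eliminate → and ↔ using ¬ and ∨.
  ¬((∀x L(x,x)) ∧ (∃y ∀q (¬L(y,y) ∨ H(y,q)))) ∨ (∀u ∀p (¬L(p,u) ∨ ¬L(u,u)))
Drive negations inward (¬∀x A ≡ ∃x ¬A, ¬∃x A ≡ ∀x ¬A, De Morgan for ∧/∨):
  (∃x ¬L(x,x)) ∨ (∀y ∃q (L(y,y) ∧ ¬H(y,q))) ∨ (∀u ∀p (¬L(p,u) ∨ ¬L(u,u)))
All bound variables are already distinct, so no renaming is needed.
Pull the quantifiers to the front (each side's bound variable is not free in the other side):
  ∃x ∀y ∃q ∀u ∀p (¬L(x,x) ∨ L(y,y) ∧ ¬H(y,q) ∨ ¬L(p,u) ∨ ¬L(u,u))
The prefix is ∃x ∀y ∃q ∀u ∀p: 3 universal, 2 existential.

3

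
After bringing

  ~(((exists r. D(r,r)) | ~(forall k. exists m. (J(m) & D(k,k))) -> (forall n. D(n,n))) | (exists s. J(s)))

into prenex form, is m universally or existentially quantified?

Rewrite implications/biconditionals: A → B as ¬A ∨ B.
  ~(~((exists r. D(r,r)) | ~(forall k. exists m. (J(m) & D(k,k)))) | (forall n. D(n,n)) | (exists s. J(s)))
Push ¬ through the quantifiers and connectives to reach negation normal form:
  ((exists r. D(r,r)) | (exists k. forall m. (~J(m) | ~D(k,k)))) & (exists n. ~D(n,n)) & (forall s. ~J(s))
Pull the quantifiers to the front (each side's bound variable is not free in the other side):
  exists r. exists k. forall m. exists n. forall s. ((D(r,r) | ~J(m) | ~D(k,k)) & ~D(n,n) & ~J(s))
The quantifier exists m sits under an odd number of negations (counting the antecedent side of each →), so it flips to forall m.

universal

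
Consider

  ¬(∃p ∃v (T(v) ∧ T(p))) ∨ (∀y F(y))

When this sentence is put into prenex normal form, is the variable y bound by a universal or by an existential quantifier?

Drive negations inward (¬∀x A ≡ ∃x ¬A, ¬∃x A ≡ ∀x ¬A, De Morgan for ∧/∨):
  (∀p ∀v (¬T(v) ∨ ¬T(p))) ∨ (∀y F(y))
All bound variables are already distinct, so no renaming is needed.
Finally move all quantifiers to the prefix:
  ∀p ∀v ∀y (¬T(v) ∨ ¬T(p) ∨ F(y))
The quantifier ∀y sits under an even number of negations, so it remains universal.

universal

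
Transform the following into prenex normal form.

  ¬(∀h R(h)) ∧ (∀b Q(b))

Push ¬ through the quantifiers and connectives to reach negation normal form:
  (∃h ¬R(h)) ∧ (∀b Q(b))
All bound variables are already distinct, so no renaming is needed.
Finally move all quantifiers to the prefix:
  ∃h ∀b (¬R(h) ∧ Q(b))

∃h ∀b (¬R(h) ∧ Q(b))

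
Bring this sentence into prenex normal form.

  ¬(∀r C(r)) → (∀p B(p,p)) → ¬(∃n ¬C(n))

∀r ∃p ∀n (C(r) ∨ ¬B(p,p) ∨ C(n))

Eliminate → and ↔ using ¬ and ∨.
  ¬¬(∀r C(r)) ∨ ¬(∀p B(p,p)) ∨ ¬(∃n ¬C(n))
Drive negations inward (¬∀x A ≡ ∃x ¬A, ¬∃x A ≡ ∀x ¬A, De Morgan for ∧/∨):
  (∀r C(r)) ∨ (∃p ¬B(p,p)) ∨ (∀n C(n))
Extract every quantifier outward, since the variables are now distinct and don't occur free across branches:
  ∀r ∃p ∀n (C(r) ∨ ¬B(p,p) ∨ C(n))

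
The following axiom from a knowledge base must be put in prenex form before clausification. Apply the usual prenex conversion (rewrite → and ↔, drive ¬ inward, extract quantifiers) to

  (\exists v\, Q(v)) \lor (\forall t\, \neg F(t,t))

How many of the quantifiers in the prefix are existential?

All bound variables are already distinct, so no renaming is needed.
Pull the quantifiers to the front (each side's bound variable is not free in the other side):
  \exists v\, \forall t\, (Q(v) \lor \neg F(t,t))
The prefix is \exists v \forall t: 1 universal, 1 existential.

1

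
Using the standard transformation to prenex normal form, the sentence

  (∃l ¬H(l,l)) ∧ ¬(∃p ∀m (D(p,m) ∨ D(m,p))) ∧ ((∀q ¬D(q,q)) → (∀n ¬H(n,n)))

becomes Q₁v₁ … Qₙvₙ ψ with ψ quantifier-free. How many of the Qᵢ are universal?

Rewrite implications/biconditionals: A → B as ¬A ∨ B.
  (∃l ¬H(l,l)) ∧ ¬(∃p ∀m (D(p,m) ∨ D(m,p))) ∧ (¬(∀q ¬D(q,q)) ∨ (∀n ¬H(n,n)))
Move each ¬ inward, flipping quantifiers it crosses:
  (∃l ¬H(l,l)) ∧ (∀p ∃m (¬D(p,m) ∧ ¬D(m,p))) ∧ ((∃q D(q,q)) ∨ (∀n ¬H(n,n)))
Pull the quantifiers to the front (each side's bound variable is not free in the other side):
  ∃l ∀p ∃m ∃q ∀n (¬H(l,l) ∧ ¬D(p,m) ∧ ¬D(m,p) ∧ (D(q,q) ∨ ¬H(n,n)))
The prefix is ∃l ∀p ∃m ∃q ∀n: 2 universal, 3 existential.

2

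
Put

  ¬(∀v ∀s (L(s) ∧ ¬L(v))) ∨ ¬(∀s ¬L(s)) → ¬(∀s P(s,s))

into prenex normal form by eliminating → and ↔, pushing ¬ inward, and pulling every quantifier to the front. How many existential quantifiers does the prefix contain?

Eliminate → and ↔ using ¬ and ∨.
  ¬(¬(∀v ∀s (L(s) ∧ ¬L(v))) ∨ ¬(∀s ¬L(s))) ∨ ¬(∀s P(s,s))
Move each ¬ inward, flipping quantifiers it crosses:
  (∀v ∀s (L(s) ∧ ¬L(v))) ∧ (∀s ¬L(s)) ∨ (∃s ¬P(s,s))
Rename bound variables to avoid capture: s↦v1, s↦x1.
  (∀v ∀s (L(s) ∧ ¬L(v))) ∧ (∀v1 ¬L(v1)) ∨ (∃x1 ¬P(x1,x1))
Finally move all quantifiers to the prefix:
  ∀v ∀s ∀v1 ∃x1 (L(s) ∧ ¬L(v) ∧ ¬L(v1) ∨ ¬P(x1,x1))
The prefix is ∀v ∀s ∀v1 ∃x1: 3 universal, 1 existential.

1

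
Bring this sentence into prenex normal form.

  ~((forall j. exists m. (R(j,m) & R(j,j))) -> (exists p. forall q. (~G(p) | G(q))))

First replace A → B with ¬A ∨ B.
  ~(~(forall j. exists m. (R(j,m) & R(j,j))) | (exists p. forall q. (~G(p) | G(q))))
Push ¬ through the quantifiers and connectives to reach negation normal form:
  (forall j. exists m. (R(j,m) & R(j,j))) & (forall p. exists q. (G(p) & ~G(q)))
All bound variables are already distinct, so no renaming is needed.
Pull the quantifiers to the front (each side's bound variable is not free in the other side):
  forall j. exists m. forall p. exists q. (R(j,m) & R(j,j) & G(p) & ~G(q))

forall j. exists m. forall p. exists q. (R(j,m) & R(j,j) & G(p) & ~G(q))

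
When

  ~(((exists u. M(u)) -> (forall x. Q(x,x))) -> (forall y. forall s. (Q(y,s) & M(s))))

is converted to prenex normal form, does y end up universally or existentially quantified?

existential

Eliminate → and ↔ using ¬ and ∨.
  ~(~(~(exists u. M(u)) | (forall x. Q(x,x))) | (forall y. forall s. (Q(y,s) & M(s))))
Drive negations inward (¬∀x A ≡ ∃x ¬A, ¬∃x A ≡ ∀x ¬A, De Morgan for ∧/∨):
  ((forall u. ~M(u)) | (forall x. Q(x,x))) & (exists y. exists s. (~Q(y,s) | ~M(s)))
All bound variables are already distinct, so no renaming is needed.
Pull the quantifiers to the front (each side's bound variable is not free in the other side):
  forall u. forall x. exists y. exists s. ((~M(u) | Q(x,x)) & (~Q(y,s) | ~M(s)))
The quantifier forall y sits under an odd number of negations (counting the antecedent side of each →), so it flips to exists y.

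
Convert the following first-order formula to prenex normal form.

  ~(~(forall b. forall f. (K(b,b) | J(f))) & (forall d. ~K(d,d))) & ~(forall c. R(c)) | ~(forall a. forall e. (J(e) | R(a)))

Move each ¬ inward, flipping quantifiers it crosses:
  ((forall b. forall f. (K(b,b) | J(f))) | (exists d. K(d,d))) & (exists c. ~R(c)) | (exists a. exists e. (~J(e) & ~R(a)))
All bound variables are already distinct, so no renaming is needed.
Extract every quantifier outward, since the variables are now distinct and don't occur free across branches:
  forall b. forall f. exists d. exists c. exists a. exists e. ((K(b,b) | J(f) | K(d,d)) & ~R(c) | ~J(e) & ~R(a))

forall b. forall f. exists d. exists c. exists a. exists e. ((K(b,b) | J(f) | K(d,d)) & ~R(c) | ~J(e) & ~R(a))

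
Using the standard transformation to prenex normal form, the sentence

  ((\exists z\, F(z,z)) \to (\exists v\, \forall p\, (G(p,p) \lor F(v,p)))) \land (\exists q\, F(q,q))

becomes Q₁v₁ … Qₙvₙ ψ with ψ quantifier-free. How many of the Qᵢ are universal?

2

Eliminate → and ↔ using ¬ and ∨.
  (\neg (\exists z\, F(z,z)) \lor (\exists v\, \forall p\, (G(p,p) \lor F(v,p)))) \land (\exists q\, F(q,q))
Drive negations inward (¬∀x A ≡ ∃x ¬A, ¬∃x A ≡ ∀x ¬A, De Morgan for ∧/∨):
  ((\forall z\, \neg F(z,z)) \lor (\exists v\, \forall p\, (G(p,p) \lor F(v,p)))) \land (\exists q\, F(q,q))
All bound variables are already distinct, so no renaming is needed.
Extract every quantifier outward, since the variables are now distinct and don't occur free across branches:
  \forall z\, \exists v\, \forall p\, \exists q\, ((\neg F(z,z) \lor G(p,p) \lor F(v,p)) \land F(q,q))
The prefix is \forall z \exists v \forall p \exists q: 2 universal, 2 existential.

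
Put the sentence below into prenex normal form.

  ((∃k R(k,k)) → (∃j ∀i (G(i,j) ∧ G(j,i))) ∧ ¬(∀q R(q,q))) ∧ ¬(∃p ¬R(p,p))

∀k ∃j ∀i ∃q ∀p ((¬R(k,k) ∨ G(i,j) ∧ G(j,i) ∧ ¬R(q,q)) ∧ R(p,p))

Rewrite implications/biconditionals: A → B as ¬A ∨ B.
  (¬(∃k R(k,k)) ∨ (∃j ∀i (G(i,j) ∧ G(j,i))) ∧ ¬(∀q R(q,q))) ∧ ¬(∃p ¬R(p,p))
Drive negations inward (¬∀x A ≡ ∃x ¬A, ¬∃x A ≡ ∀x ¬A, De Morgan for ∧/∨):
  ((∀k ¬R(k,k)) ∨ (∃j ∀i (G(i,j) ∧ G(j,i))) ∧ (∃q ¬R(q,q))) ∧ (∀p R(p,p))
Finally move all quantifiers to the prefix:
  ∀k ∃j ∀i ∃q ∀p ((¬R(k,k) ∨ G(i,j) ∧ G(j,i) ∧ ¬R(q,q)) ∧ R(p,p))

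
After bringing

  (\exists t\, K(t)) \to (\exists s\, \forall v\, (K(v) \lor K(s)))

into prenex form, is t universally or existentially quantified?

Eliminate → and ↔ using ¬ and ∨.
  \neg (\exists t\, K(t)) \lor (\exists s\, \forall v\, (K(v) \lor K(s)))
Push ¬ through the quantifiers and connectives to reach negation normal form:
  (\forall t\, \neg K(t)) \lor (\exists s\, \forall v\, (K(v) \lor K(s)))
Extract every quantifier outward, since the variables are now distinct and don't occur free across branches:
  \forall t\, \exists s\, \forall v\, (\neg K(t) \lor K(v) \lor K(s))
The quantifier \exists t sits under an odd number of negations (counting the antecedent side of each →), so it flips to \forall t.

universal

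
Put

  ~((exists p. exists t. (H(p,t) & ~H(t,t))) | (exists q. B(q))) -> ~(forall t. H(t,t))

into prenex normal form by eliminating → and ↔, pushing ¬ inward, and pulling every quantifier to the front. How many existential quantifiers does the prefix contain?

4

Rewrite implications/biconditionals: A → B as ¬A ∨ B.
  ~~((exists p. exists t. (H(p,t) & ~H(t,t))) | (exists q. B(q))) | ~(forall t. H(t,t))
Drive negations inward (¬∀x A ≡ ∃x ¬A, ¬∃x A ≡ ∀x ¬A, De Morgan for ∧/∨):
  (exists p. exists t. (H(p,t) & ~H(t,t))) | (exists q. B(q)) | (exists t. ~H(t,t))
Standardize variables apart so no two quantifiers bind the same name: t↦u1.
  (exists p. exists t. (H(p,t) & ~H(t,t))) | (exists q. B(q)) | (exists u1. ~H(u1,u1))
Extract every quantifier outward, since the variables are now distinct and don't occur free across branches:
  exists p. exists t. exists q. exists u1. (H(p,t) & ~H(t,t) | B(q) | ~H(u1,u1))
The prefix is exists p exists t exists q exists u1: 0 universal, 4 existential.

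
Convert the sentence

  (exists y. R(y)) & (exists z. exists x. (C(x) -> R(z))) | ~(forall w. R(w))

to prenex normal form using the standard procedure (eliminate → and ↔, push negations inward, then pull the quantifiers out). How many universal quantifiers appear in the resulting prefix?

0

Eliminate → and ↔ using ¬ and ∨.
  (exists y. R(y)) & (exists z. exists x. (~C(x) | R(z))) | ~(forall w. R(w))
Drive negations inward (¬∀x A ≡ ∃x ¬A, ¬∃x A ≡ ∀x ¬A, De Morgan for ∧/∨):
  (exists y. R(y)) & (exists z. exists x. (~C(x) | R(z))) | (exists w. ~R(w))
Pull the quantifiers to the front (each side's bound variable is not free in the other side):
  exists y. exists z. exists x. exists w. (R(y) & (~C(x) | R(z)) | ~R(w))
The prefix is exists y exists z exists x exists w: 0 universal, 4 existential.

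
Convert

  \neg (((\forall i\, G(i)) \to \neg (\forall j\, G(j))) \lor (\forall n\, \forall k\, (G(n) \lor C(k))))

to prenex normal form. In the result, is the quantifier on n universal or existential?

existential

Rewrite implications/biconditionals: A → B as ¬A ∨ B.
  \neg (\neg (\forall i\, G(i)) \lor \neg (\forall j\, G(j)) \lor (\forall n\, \forall k\, (G(n) \lor C(k))))
Drive negations inward (¬∀x A ≡ ∃x ¬A, ¬∃x A ≡ ∀x ¬A, De Morgan for ∧/∨):
  (\forall i\, G(i)) \land (\forall j\, G(j)) \land (\exists n\, \exists k\, (\neg G(n) \land \neg C(k)))
All bound variables are already distinct, so no renaming is needed.
Finally move all quantifiers to the prefix:
  \forall i\, \forall j\, \exists n\, \exists k\, (G(i) \land G(j) \land \neg G(n) \land \neg C(k))
The quantifier \forall n sits under an odd number of negations (counting the antecedent side of each →), so it flips to \exists n.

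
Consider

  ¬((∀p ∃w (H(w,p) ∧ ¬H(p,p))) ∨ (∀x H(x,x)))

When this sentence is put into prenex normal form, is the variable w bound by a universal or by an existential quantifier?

universal

Drive negations inward (¬∀x A ≡ ∃x ¬A, ¬∃x A ≡ ∀x ¬A, De Morgan for ∧/∨):
  (∃p ∀w (¬H(w,p) ∨ H(p,p))) ∧ (∃x ¬H(x,x))
Finally move all quantifiers to the prefix:
  ∃p ∀w ∃x ((¬H(w,p) ∨ H(p,p)) ∧ ¬H(x,x))
The quantifier ∃w sits under an odd number of negations, so it flips to ∀w.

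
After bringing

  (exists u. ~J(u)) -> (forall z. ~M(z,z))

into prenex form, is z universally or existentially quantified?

universal

Rewrite implications/biconditionals: A → B as ¬A ∨ B.
  ~(exists u. ~J(u)) | (forall z. ~M(z,z))
Move each ¬ inward, flipping quantifiers it crosses:
  (forall u. J(u)) | (forall z. ~M(z,z))
All bound variables are already distinct, so no renaming is needed.
Pull the quantifiers to the front (each side's bound variable is not free in the other side):
  forall u. forall z. (J(u) | ~M(z,z))
The quantifier forall z sits under an even number of negations (counting the antecedent side of each →), so it remains universal.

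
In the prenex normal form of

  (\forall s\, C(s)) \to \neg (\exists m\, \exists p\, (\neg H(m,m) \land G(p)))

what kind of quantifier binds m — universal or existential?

First replace A → B with ¬A ∨ B.
  \neg (\forall s\, C(s)) \lor \neg (\exists m\, \exists p\, (\neg H(m,m) \land G(p)))
Move each ¬ inward, flipping quantifiers it crosses:
  (\exists s\, \neg C(s)) \lor (\forall m\, \forall p\, (H(m,m) \lor \neg G(p)))
All bound variables are already distinct, so no renaming is needed.
Finally move all quantifiers to the prefix:
  \exists s\, \forall m\, \forall p\, (\neg C(s) \lor H(m,m) \lor \neg G(p))
The quantifier \exists m sits under an odd number of negations (counting the antecedent side of each →), so it flips to \forall m.

universal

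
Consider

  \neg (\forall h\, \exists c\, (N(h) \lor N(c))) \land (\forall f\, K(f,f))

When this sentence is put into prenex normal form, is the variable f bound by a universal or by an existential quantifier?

Push ¬ through the quantifiers and connectives to reach negation normal form:
  (\exists h\, \forall c\, (\neg N(h) \land \neg N(c))) \land (\forall f\, K(f,f))
All bound variables are already distinct, so no renaming is needed.
Pull the quantifiers to the front (each side's bound variable is not free in the other side):
  \exists h\, \forall c\, \forall f\, (\neg N(h) \land \neg N(c) \land K(f,f))
The quantifier \forall f sits under an even number of negations, so it remains universal.

universal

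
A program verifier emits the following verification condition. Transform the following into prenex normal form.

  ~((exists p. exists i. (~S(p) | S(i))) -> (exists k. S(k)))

Rewrite implications/biconditionals: A → B as ¬A ∨ B.
  ~(~(exists p. exists i. (~S(p) | S(i))) | (exists k. S(k)))
Push ¬ through the quantifiers and connectives to reach negation normal form:
  (exists p. exists i. (~S(p) | S(i))) & (forall k. ~S(k))
All bound variables are already distinct, so no renaming is needed.
Pull the quantifiers to the front (each side's bound variable is not free in the other side):
  exists p. exists i. forall k. ((~S(p) | S(i)) & ~S(k))

exists p. exists i. forall k. ((~S(p) | S(i)) & ~S(k))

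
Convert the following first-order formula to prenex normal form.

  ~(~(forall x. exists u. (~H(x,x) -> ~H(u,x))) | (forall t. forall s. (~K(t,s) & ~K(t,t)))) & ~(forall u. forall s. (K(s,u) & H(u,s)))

forall x. exists u. exists t. exists s. exists u1. exists c. ((H(x,x) | ~H(u,x)) & (K(t,s) | K(t,t)) & (~K(c,u1) | ~H(u1,c)))

First replace A → B with ¬A ∨ B.
  ~(~(forall x. exists u. (~~H(x,x) | ~H(u,x))) | (forall t. forall s. (~K(t,s) & ~K(t,t)))) & ~(forall u. forall s. (K(s,u) & H(u,s)))
Move each ¬ inward, flipping quantifiers it crosses:
  (forall x. exists u. (H(x,x) | ~H(u,x))) & (exists t. exists s. (K(t,s) | K(t,t))) & (exists u. exists s. (~K(s,u) | ~H(u,s)))
Standardize variables apart so no two quantifiers bind the same name: u↦u1, s↦c.
  (forall x. exists u. (H(x,x) | ~H(u,x))) & (exists t. exists s. (K(t,s) | K(t,t))) & (exists u1. exists c. (~K(c,u1) | ~H(u1,c)))
Pull the quantifiers to the front (each side's bound variable is not free in the other side):
  forall x. exists u. exists t. exists s. exists u1. exists c. ((H(x,x) | ~H(u,x)) & (K(t,s) | K(t,t)) & (~K(c,u1) | ~H(u1,c)))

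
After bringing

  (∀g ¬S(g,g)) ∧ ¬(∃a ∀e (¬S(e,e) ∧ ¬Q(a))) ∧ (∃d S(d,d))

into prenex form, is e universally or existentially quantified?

Move each ¬ inward, flipping quantifiers it crosses:
  (∀g ¬S(g,g)) ∧ (∀a ∃e (S(e,e) ∨ Q(a))) ∧ (∃d S(d,d))
All bound variables are already distinct, so no renaming is needed.
Finally move all quantifiers to the prefix:
  ∀g ∀a ∃e ∃d (¬S(g,g) ∧ (S(e,e) ∨ Q(a)) ∧ S(d,d))
The quantifier ∀e sits under an odd number of negations, so it flips to ∃e.

existential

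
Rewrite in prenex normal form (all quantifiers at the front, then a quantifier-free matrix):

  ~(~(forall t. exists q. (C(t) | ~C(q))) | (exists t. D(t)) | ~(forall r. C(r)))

Move each ¬ inward, flipping quantifiers it crosses:
  (forall t. exists q. (C(t) | ~C(q))) & (forall t. ~D(t)) & (forall r. C(r))
Standardize variables apart so no two quantifiers bind the same name: t↦y.
  (forall t. exists q. (C(t) | ~C(q))) & (forall y. ~D(y)) & (forall r. C(r))
Pull the quantifiers to the front (each side's bound variable is not free in the other side):
  forall t. exists q. forall y. forall r. ((C(t) | ~C(q)) & ~D(y) & C(r))

forall t. exists q. forall y. forall r. ((C(t) | ~C(q)) & ~D(y) & C(r))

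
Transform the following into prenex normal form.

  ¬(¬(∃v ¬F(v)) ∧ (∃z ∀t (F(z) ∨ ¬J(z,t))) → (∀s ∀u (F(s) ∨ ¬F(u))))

∀v ∃z ∀t ∃s ∃u (F(v) ∧ (F(z) ∨ ¬J(z,t)) ∧ ¬F(s) ∧ F(u))

Eliminate → and ↔ using ¬ and ∨.
  ¬(¬(¬(∃v ¬F(v)) ∧ (∃z ∀t (F(z) ∨ ¬J(z,t)))) ∨ (∀s ∀u (F(s) ∨ ¬F(u))))
Move each ¬ inward, flipping quantifiers it crosses:
  (∀v F(v)) ∧ (∃z ∀t (F(z) ∨ ¬J(z,t))) ∧ (∃s ∃u (¬F(s) ∧ F(u)))
All bound variables are already distinct, so no renaming is needed.
Extract every quantifier outward, since the variables are now distinct and don't occur free across branches:
  ∀v ∃z ∀t ∃s ∃u (F(v) ∧ (F(z) ∨ ¬J(z,t)) ∧ ¬F(s) ∧ F(u))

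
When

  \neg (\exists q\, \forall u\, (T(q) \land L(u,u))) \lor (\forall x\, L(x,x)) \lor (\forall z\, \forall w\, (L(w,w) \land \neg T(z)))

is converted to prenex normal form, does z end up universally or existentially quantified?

universal

Move each ¬ inward, flipping quantifiers it crosses:
  (\forall q\, \exists u\, (\neg T(q) \lor \neg L(u,u))) \lor (\forall x\, L(x,x)) \lor (\forall z\, \forall w\, (L(w,w) \land \neg T(z)))
All bound variables are already distinct, so no renaming is needed.
Pull the quantifiers to the front (each side's bound variable is not free in the other side):
  \forall q\, \exists u\, \forall x\, \forall z\, \forall w\, (\neg T(q) \lor \neg L(u,u) \lor L(x,x) \lor L(w,w) \land \neg T(z))
The quantifier \forall z sits under an even number of negations, so it remains universal.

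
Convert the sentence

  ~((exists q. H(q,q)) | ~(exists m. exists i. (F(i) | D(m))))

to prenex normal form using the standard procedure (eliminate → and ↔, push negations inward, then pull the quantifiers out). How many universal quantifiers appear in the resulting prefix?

1

Drive negations inward (¬∀x A ≡ ∃x ¬A, ¬∃x A ≡ ∀x ¬A, De Morgan for ∧/∨):
  (forall q. ~H(q,q)) & (exists m. exists i. (F(i) | D(m)))
Finally move all quantifiers to the prefix:
  forall q. exists m. exists i. (~H(q,q) & (F(i) | D(m)))
The prefix is forall q exists m exists i: 1 universal, 2 existential.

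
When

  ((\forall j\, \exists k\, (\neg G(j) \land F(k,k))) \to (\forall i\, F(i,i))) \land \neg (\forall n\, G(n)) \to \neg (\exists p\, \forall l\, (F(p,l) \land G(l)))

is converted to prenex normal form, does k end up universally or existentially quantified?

existential

Eliminate → and ↔ using ¬ and ∨.
  \neg ((\neg (\forall j\, \exists k\, (\neg G(j) \land F(k,k))) \lor (\forall i\, F(i,i))) \land \neg (\forall n\, G(n))) \lor \neg (\exists p\, \forall l\, (F(p,l) \land G(l)))
Move each ¬ inward, flipping quantifiers it crosses:
  (\forall j\, \exists k\, (\neg G(j) \land F(k,k))) \land (\exists i\, \neg F(i,i)) \lor (\forall n\, G(n)) \lor (\forall p\, \exists l\, (\neg F(p,l) \lor \neg G(l)))
All bound variables are already distinct, so no renaming is needed.
Extract every quantifier outward, since the variables are now distinct and don't occur free across branches:
  \forall j\, \exists k\, \exists i\, \forall n\, \forall p\, \exists l\, (\neg G(j) \land F(k,k) \land \neg F(i,i) \lor G(n) \lor \neg F(p,l) \lor \neg G(l))
The quantifier \exists k sits under an even number of negations (counting the antecedent side of each →), so it remains existential.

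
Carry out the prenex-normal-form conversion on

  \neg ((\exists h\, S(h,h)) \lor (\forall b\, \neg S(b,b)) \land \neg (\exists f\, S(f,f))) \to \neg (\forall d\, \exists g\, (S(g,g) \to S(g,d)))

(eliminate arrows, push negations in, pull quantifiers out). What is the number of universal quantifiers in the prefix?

3

First replace A → B with ¬A ∨ B.
  \neg \neg ((\exists h\, S(h,h)) \lor (\forall b\, \neg S(b,b)) \land \neg (\exists f\, S(f,f))) \lor \neg (\forall d\, \exists g\, (\neg S(g,g) \lor S(g,d)))
Drive negations inward (¬∀x A ≡ ∃x ¬A, ¬∃x A ≡ ∀x ¬A, De Morgan for ∧/∨):
  (\exists h\, S(h,h)) \lor (\forall b\, \neg S(b,b)) \land (\forall f\, \neg S(f,f)) \lor (\exists d\, \forall g\, (S(g,g) \land \neg S(g,d)))
Extract every quantifier outward, since the variables are now distinct and don't occur free across branches:
  \exists h\, \forall b\, \forall f\, \exists d\, \forall g\, (S(h,h) \lor \neg S(b,b) \land \neg S(f,f) \lor S(g,g) \land \neg S(g,d))
The prefix is \exists h \forall b \forall f \exists d \forall g: 3 universal, 2 existential.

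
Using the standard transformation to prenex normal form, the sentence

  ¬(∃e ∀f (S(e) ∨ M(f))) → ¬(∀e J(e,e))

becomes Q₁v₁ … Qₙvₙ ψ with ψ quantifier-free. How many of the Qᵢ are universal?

1

Rewrite implications/biconditionals: A → B as ¬A ∨ B.
  ¬¬(∃e ∀f (S(e) ∨ M(f))) ∨ ¬(∀e J(e,e))
Move each ¬ inward, flipping quantifiers it crosses:
  (∃e ∀f (S(e) ∨ M(f))) ∨ (∃e ¬J(e,e))
Rename bound variables to avoid capture: e↦z1.
  (∃e ∀f (S(e) ∨ M(f))) ∨ (∃z1 ¬J(z1,z1))
Extract every quantifier outward, since the variables are now distinct and don't occur free across branches:
  ∃e ∀f ∃z1 (S(e) ∨ M(f) ∨ ¬J(z1,z1))
The prefix is ∃e ∀f ∃z1: 1 universal, 2 existential.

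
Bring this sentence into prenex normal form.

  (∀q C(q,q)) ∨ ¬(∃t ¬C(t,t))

∀q ∀t (C(q,q) ∨ C(t,t))

Push ¬ through the quantifiers and connectives to reach negation normal form:
  (∀q C(q,q)) ∨ (∀t C(t,t))
Pull the quantifiers to the front (each side's bound variable is not free in the other side):
  ∀q ∀t (C(q,q) ∨ C(t,t))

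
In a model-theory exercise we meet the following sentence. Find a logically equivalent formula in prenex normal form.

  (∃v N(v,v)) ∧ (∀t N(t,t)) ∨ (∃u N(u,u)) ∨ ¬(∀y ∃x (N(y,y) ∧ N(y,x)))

∃v ∀t ∃u ∃y ∀x (N(v,v) ∧ N(t,t) ∨ N(u,u) ∨ ¬N(y,y) ∨ ¬N(y,x))

Drive negations inward (¬∀x A ≡ ∃x ¬A, ¬∃x A ≡ ∀x ¬A, De Morgan for ∧/∨):
  (∃v N(v,v)) ∧ (∀t N(t,t)) ∨ (∃u N(u,u)) ∨ (∃y ∀x (¬N(y,y) ∨ ¬N(y,x)))
All bound variables are already distinct, so no renaming is needed.
Extract every quantifier outward, since the variables are now distinct and don't occur free across branches:
  ∃v ∀t ∃u ∃y ∀x (N(v,v) ∧ N(t,t) ∨ N(u,u) ∨ ¬N(y,y) ∨ ¬N(y,x))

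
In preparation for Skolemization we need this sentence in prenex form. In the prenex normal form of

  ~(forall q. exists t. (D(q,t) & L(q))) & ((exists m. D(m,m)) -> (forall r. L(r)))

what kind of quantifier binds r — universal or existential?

First replace A → B with ¬A ∨ B.
  ~(forall q. exists t. (D(q,t) & L(q))) & (~(exists m. D(m,m)) | (forall r. L(r)))
Move each ¬ inward, flipping quantifiers it crosses:
  (exists q. forall t. (~D(q,t) | ~L(q))) & ((forall m. ~D(m,m)) | (forall r. L(r)))
All bound variables are already distinct, so no renaming is needed.
Extract every quantifier outward, since the variables are now distinct and don't occur free across branches:
  exists q. forall t. forall m. forall r. ((~D(q,t) | ~L(q)) & (~D(m,m) | L(r)))
The quantifier forall r sits under an even number of negations (counting the antecedent side of each →), so it remains universal.

universal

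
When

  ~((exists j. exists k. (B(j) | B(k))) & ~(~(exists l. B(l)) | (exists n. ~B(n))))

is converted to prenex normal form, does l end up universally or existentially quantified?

Push ¬ through the quantifiers and connectives to reach negation normal form:
  (forall j. forall k. (~B(j) & ~B(k))) | (forall l. ~B(l)) | (exists n. ~B(n))
Extract every quantifier outward, since the variables are now distinct and don't occur free across branches:
  forall j. forall k. forall l. exists n. (~B(j) & ~B(k) | ~B(l) | ~B(n))
The quantifier exists l sits under an odd number of negations, so it flips to forall l.

universal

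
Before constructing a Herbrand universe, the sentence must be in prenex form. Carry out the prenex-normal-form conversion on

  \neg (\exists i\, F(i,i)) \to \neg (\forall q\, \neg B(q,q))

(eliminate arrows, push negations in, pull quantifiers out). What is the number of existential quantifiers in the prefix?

First replace A → B with ¬A ∨ B.
  \neg \neg (\exists i\, F(i,i)) \lor \neg (\forall q\, \neg B(q,q))
Move each ¬ inward, flipping quantifiers it crosses:
  (\exists i\, F(i,i)) \lor (\exists q\, B(q,q))
All bound variables are already distinct, so no renaming is needed.
Extract every quantifier outward, since the variables are now distinct and don't occur free across branches:
  \exists i\, \exists q\, (F(i,i) \lor B(q,q))
The prefix is \exists i \exists q: 0 universal, 2 existential.

2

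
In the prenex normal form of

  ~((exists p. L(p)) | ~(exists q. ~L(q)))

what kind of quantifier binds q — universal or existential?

Move each ¬ inward, flipping quantifiers it crosses:
  (forall p. ~L(p)) & (exists q. ~L(q))
All bound variables are already distinct, so no renaming is needed.
Finally move all quantifiers to the prefix:
  forall p. exists q. (~L(p) & ~L(q))
The quantifier exists q sits under an even number of negations, so it remains existential.

existential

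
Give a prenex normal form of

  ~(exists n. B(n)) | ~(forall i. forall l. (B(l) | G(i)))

Move each ¬ inward, flipping quantifiers it crosses:
  (forall n. ~B(n)) | (exists i. exists l. (~B(l) & ~G(i)))
Pull the quantifiers to the front (each side's bound variable is not free in the other side):
  forall n. exists i. exists l. (~B(n) | ~B(l) & ~G(i))

forall n. exists i. exists l. (~B(n) | ~B(l) & ~G(i))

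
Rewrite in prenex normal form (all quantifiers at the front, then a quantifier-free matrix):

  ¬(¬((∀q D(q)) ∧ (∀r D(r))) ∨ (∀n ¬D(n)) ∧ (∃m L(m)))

∀q ∀r ∃n ∀m (D(q) ∧ D(r) ∧ (D(n) ∨ ¬L(m)))

Move each ¬ inward, flipping quantifiers it crosses:
  (∀q D(q)) ∧ (∀r D(r)) ∧ ((∃n D(n)) ∨ (∀m ¬L(m)))
Pull the quantifiers to the front (each side's bound variable is not free in the other side):
  ∀q ∀r ∃n ∀m (D(q) ∧ D(r) ∧ (D(n) ∨ ¬L(m)))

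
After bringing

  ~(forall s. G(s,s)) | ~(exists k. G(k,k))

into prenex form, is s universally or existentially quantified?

Move each ¬ inward, flipping quantifiers it crosses:
  (exists s. ~G(s,s)) | (forall k. ~G(k,k))
All bound variables are already distinct, so no renaming is needed.
Pull the quantifiers to the front (each side's bound variable is not free in the other side):
  exists s. forall k. (~G(s,s) | ~G(k,k))
The quantifier forall s sits under an odd number of negations, so it flips to exists s.

existential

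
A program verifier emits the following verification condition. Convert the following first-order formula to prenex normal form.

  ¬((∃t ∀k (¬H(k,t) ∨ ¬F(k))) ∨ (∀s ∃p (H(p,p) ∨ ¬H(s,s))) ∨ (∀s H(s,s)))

Drive negations inward (¬∀x A ≡ ∃x ¬A, ¬∃x A ≡ ∀x ¬A, De Morgan for ∧/∨):
  (∀t ∃k (H(k,t) ∧ F(k))) ∧ (∃s ∀p (¬H(p,p) ∧ H(s,s))) ∧ (∃s ¬H(s,s))
Standardize variables apart so no two quantifiers bind the same name: s↦w1.
  (∀t ∃k (H(k,t) ∧ F(k))) ∧ (∃s ∀p (¬H(p,p) ∧ H(s,s))) ∧ (∃w1 ¬H(w1,w1))
Finally move all quantifiers to the prefix:
  ∀t ∃k ∃s ∀p ∃w1 (H(k,t) ∧ F(k) ∧ ¬H(p,p) ∧ H(s,s) ∧ ¬H(w1,w1))

∀t ∃k ∃s ∀p ∃w1 (H(k,t) ∧ F(k) ∧ ¬H(p,p) ∧ H(s,s) ∧ ¬H(w1,w1))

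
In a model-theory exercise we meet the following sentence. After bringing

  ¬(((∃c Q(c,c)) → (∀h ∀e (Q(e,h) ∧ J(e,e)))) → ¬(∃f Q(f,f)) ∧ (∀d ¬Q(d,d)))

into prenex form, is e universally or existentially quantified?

Eliminate → and ↔ using ¬ and ∨.
  ¬(¬(¬(∃c Q(c,c)) ∨ (∀h ∀e (Q(e,h) ∧ J(e,e)))) ∨ ¬(∃f Q(f,f)) ∧ (∀d ¬Q(d,d)))
Move each ¬ inward, flipping quantifiers it crosses:
  ((∀c ¬Q(c,c)) ∨ (∀h ∀e (Q(e,h) ∧ J(e,e)))) ∧ ((∃f Q(f,f)) ∨ (∃d Q(d,d)))
All bound variables are already distinct, so no renaming is needed.
Finally move all quantifiers to the prefix:
  ∀c ∀h ∀e ∃f ∃d ((¬Q(c,c) ∨ Q(e,h) ∧ J(e,e)) ∧ (Q(f,f) ∨ Q(d,d)))
The quantifier ∀e sits under an even number of negations (counting the antecedent side of each →), so it remains universal.

universal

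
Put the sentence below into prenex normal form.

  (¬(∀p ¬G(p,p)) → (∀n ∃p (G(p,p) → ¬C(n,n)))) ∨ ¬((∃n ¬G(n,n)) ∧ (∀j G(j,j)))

Eliminate → and ↔ using ¬ and ∨.
  ¬¬(∀p ¬G(p,p)) ∨ (∀n ∃p (¬G(p,p) ∨ ¬C(n,n))) ∨ ¬((∃n ¬G(n,n)) ∧ (∀j G(j,j)))
Move each ¬ inward, flipping quantifiers it crosses:
  (∀p ¬G(p,p)) ∨ (∀n ∃p (¬G(p,p) ∨ ¬C(n,n))) ∨ (∀n G(n,n)) ∨ (∃j ¬G(j,j))
Rename bound variables to avoid capture: p↦b, n↦v.
  (∀p ¬G(p,p)) ∨ (∀n ∃b (¬G(b,b) ∨ ¬C(n,n))) ∨ (∀v G(v,v)) ∨ (∃j ¬G(j,j))
Extract every quantifier outward, since the variables are now distinct and don't occur free across branches:
  ∀p ∀n ∃b ∀v ∃j (¬G(p,p) ∨ ¬G(b,b) ∨ ¬C(n,n) ∨ G(v,v) ∨ ¬G(j,j))

∀p ∀n ∃b ∀v ∃j (¬G(p,p) ∨ ¬G(b,b) ∨ ¬C(n,n) ∨ G(v,v) ∨ ¬G(j,j))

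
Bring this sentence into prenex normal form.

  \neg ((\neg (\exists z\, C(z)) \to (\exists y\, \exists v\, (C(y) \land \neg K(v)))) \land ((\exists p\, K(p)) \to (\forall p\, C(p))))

\forall z\, \forall y\, \forall v\, \exists p\, \exists t\, (\neg C(z) \land (\neg C(y) \lor K(v)) \lor K(p) \land \neg C(t))

Eliminate → and ↔ using ¬ and ∨.
  \neg ((\neg \neg (\exists z\, C(z)) \lor (\exists y\, \exists v\, (C(y) \land \neg K(v)))) \land (\neg (\exists p\, K(p)) \lor (\forall p\, C(p))))
Move each ¬ inward, flipping quantifiers it crosses:
  (\forall z\, \neg C(z)) \land (\forall y\, \forall v\, (\neg C(y) \lor K(v))) \lor (\exists p\, K(p)) \land (\exists p\, \neg C(p))
Give each quantifier a distinct variable: p↦t.
  (\forall z\, \neg C(z)) \land (\forall y\, \forall v\, (\neg C(y) \lor K(v))) \lor (\exists p\, K(p)) \land (\exists t\, \neg C(t))
Finally move all quantifiers to the prefix:
  \forall z\, \forall y\, \forall v\, \exists p\, \exists t\, (\neg C(z) \land (\neg C(y) \lor K(v)) \lor K(p) \land \neg C(t))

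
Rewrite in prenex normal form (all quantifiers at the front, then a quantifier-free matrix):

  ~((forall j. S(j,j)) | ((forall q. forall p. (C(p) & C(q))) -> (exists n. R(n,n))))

exists j. forall q. forall p. forall n. (~S(j,j) & C(p) & C(q) & ~R(n,n))

First replace A → B with ¬A ∨ B.
  ~((forall j. S(j,j)) | ~(forall q. forall p. (C(p) & C(q))) | (exists n. R(n,n)))
Push ¬ through the quantifiers and connectives to reach negation normal form:
  (exists j. ~S(j,j)) & (forall q. forall p. (C(p) & C(q))) & (forall n. ~R(n,n))
All bound variables are already distinct, so no renaming is needed.
Pull the quantifiers to the front (each side's bound variable is not free in the other side):
  exists j. forall q. forall p. forall n. (~S(j,j) & C(p) & C(q) & ~R(n,n))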